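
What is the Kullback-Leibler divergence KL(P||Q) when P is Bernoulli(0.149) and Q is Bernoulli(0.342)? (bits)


KL = p*log2(p/q) + (1-p)*log2((1-p)/(1-q)) = 0.149*log2(0.149/0.342) + 0.851*log2(0.851/0.658) = 0.1372

0.1372 bits


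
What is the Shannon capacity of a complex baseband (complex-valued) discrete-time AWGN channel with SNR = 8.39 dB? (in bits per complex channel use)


SNR_linear = 10^(8.39/10) = 6.9024; C = log2(1 + SNR_linear) = log2(1 + 6.9024) = 2.9823

2.9823 bits/channel use


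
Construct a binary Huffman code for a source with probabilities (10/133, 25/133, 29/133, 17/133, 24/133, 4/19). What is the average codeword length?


Huffman construction (repeatedly merge the two least-probable nodes; each merge adds 1 bit to every symbol beneath it): 10/133 + 17/133 = 27/133; 24/133 + 25/133 = 7/19; 27/133 + 4/19 = 55/133; 29/133 + 7/19 = 78/133; 55/133 + 78/133 = 1. Resulting codeword lengths (in the order the probabilities were given): (3, 3, 2, 3, 3, 2). L_avg = sum(p_i * l_i) = 10/133*3 + 25/133*3 + 29/133*2 + 17/133*3 + 24/133*3 + 4/19*2 = 18/7 = 2.5714

2.5714 bits


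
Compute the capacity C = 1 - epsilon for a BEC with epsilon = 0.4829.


C = 1 - epsilon = 1 - 0.4829 = 0.5171

0.5171 bits


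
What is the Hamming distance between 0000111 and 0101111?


Count differing positions: . ^ . ^ . . . = 2 differences

2


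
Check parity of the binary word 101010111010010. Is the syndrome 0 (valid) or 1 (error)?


Syndrome = XOR of all bits = 1 XOR 0 XOR 1 XOR 0 XOR 1 XOR 0 XOR 1 XOR 1 XOR 1 XOR 0 XOR 1 XOR 0 XOR 0 XOR 1 XOR 0 = 0

0


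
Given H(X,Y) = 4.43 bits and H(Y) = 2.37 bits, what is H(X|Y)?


H(X|Y) = H(X,Y) - H(Y) = 4.43 - 2.37 = 2.06

2.06 bits


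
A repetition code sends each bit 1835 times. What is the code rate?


Rate = k/n = 1/1835

1/1835


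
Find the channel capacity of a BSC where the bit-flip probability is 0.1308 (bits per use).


H(p) = -p*log2(p) - (1-p)*log2(1-p) = -0.1308*log2(0.1308) - 0.8692*log2(0.8692) = 0.383841 + 0.175787 = 0.5596. C = 1 - H(p) = 1 - 0.5596 = 0.4404

0.4404 bits


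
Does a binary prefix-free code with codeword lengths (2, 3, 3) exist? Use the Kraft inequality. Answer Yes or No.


Kraft sum = sum(2^(-l_i)) = 0.5, need <= 1. Result: satisfied (a binary prefix-free code with these lengths exists)

Yes


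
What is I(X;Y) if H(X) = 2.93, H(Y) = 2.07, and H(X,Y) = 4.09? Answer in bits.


I(X;Y) = H(X) + H(Y) - H(X,Y) = 2.93 + 2.07 - 4.09 = 0.91

0.91 bits


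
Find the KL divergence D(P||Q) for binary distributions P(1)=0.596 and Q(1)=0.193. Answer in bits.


KL = p*log2(p/q) + (1-p)*log2((1-p)/(1-q)) = 0.596*log2(0.596/0.193) + 0.404*log2(0.404/0.807) = 0.5662

0.5662 bits


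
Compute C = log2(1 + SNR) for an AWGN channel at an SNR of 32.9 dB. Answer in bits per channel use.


SNR_linear = 10^(32.9/10) = 1949.8446; C = log2(1 + SNR_linear) = log2(1 + 1949.8446) = 10.9299

10.9299 bits/channel use


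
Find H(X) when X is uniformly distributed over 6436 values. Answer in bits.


H = log2(n) = log2(6436) = 12.6519

12.6519 bits


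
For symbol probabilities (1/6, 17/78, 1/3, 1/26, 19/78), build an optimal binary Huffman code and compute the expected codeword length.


Huffman construction (repeatedly merge the two least-probable nodes; each merge adds 1 bit to every symbol beneath it): 1/26 + 1/6 = 8/39; 8/39 + 17/78 = 11/26; 19/78 + 1/3 = 15/26; 11/26 + 15/26 = 1. Resulting codeword lengths (in the order the probabilities were given): (3, 2, 2, 3, 2). L_avg = sum(p_i * l_i) = 1/6*3 + 17/78*2 + 1/3*2 + 1/26*3 + 19/78*2 = 86/39 = 2.2051

2.2051 bits


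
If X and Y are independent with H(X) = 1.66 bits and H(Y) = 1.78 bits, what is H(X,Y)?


For independent variables, H(X,Y) = H(X) + H(Y) = 1.66 + 1.78 = 3.44

3.44 bits


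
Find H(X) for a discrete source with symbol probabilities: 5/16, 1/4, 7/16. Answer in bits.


H = -sum(p_i * log2(p_i)). Terms: -(5/16)*log2(5/16) = 0.524397; -(1/4)*log2(1/4) = 0.500000; -(7/16)*log2(7/16) = 0.521782. H = 0.524397 + 0.500000 + 0.521782 = 1.5462

1.5462 bits


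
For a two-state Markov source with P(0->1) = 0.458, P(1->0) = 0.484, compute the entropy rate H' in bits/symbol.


Stationary distribution: pi_0 = p10/(p01+p10) = 0.5138, pi_1 = 0.4862. Entropy rate H' = pi_0*H(p01) + pi_1*H(p10) = 0.5138*0.9949 + 0.4862*0.9993 = 0.997

0.997 bits/symbol


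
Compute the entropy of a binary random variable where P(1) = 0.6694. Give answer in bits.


H = -p*log2(p) - (1-p)*log2(1-p). -0.6694*log2(0.6694) = 0.387622; -0.3306*log2(0.3306) = 0.527916. H = 0.387622 + 0.527916 = 0.9155

0.9155 bits


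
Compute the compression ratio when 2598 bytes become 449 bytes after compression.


Ratio = original / compressed = 2598 / 449 = 5.7862

5.7862


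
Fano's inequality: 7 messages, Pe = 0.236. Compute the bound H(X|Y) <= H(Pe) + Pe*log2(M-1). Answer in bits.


H(Pe) = -Pe*log2(Pe) - (1-Pe)*log2(1-Pe) = -0.236*log2(0.236) - 0.764*log2(0.764) = 0.491621 + 0.296704 = 0.7883. Pe*log2(M-1) = 0.236*log2(6) = 0.610051. Bound = H(Pe) + Pe*log2(M-1) = 0.491621 + 0.296704 + 0.610051 = 1.3984

1.3984 bits


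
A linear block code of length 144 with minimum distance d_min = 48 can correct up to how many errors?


Correction capability = floor((d-1)/2) = floor((48-1)/2) = 23

23 errors


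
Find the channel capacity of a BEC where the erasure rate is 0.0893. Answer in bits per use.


C = 1 - epsilon = 1 - 0.0893 = 0.9107

0.9107 bits


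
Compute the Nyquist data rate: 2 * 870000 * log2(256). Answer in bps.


Rate = 2 * B * log2(M) = 2 * 870000 * 8.0 = 13920000.0

13920000.0 bps


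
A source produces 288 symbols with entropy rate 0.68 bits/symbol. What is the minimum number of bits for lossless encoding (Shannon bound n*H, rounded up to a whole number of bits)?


Minimum bits >= n * H = 288 * 0.68 = 195.84, rounded up to a whole number of bits = 196

196 bits


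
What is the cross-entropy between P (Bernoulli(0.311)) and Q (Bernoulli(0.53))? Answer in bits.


H(P,Q) = -p*log2(q) - (1-p)*log2(1-q). -0.311*log2(0.53) = 0.284856; -0.689*log2(0.47) = 0.750505. H(P,Q) = 0.284856 + 0.750505 = 1.0354

1.0354 bits


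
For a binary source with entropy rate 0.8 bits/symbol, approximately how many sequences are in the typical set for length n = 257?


log2|A_typical| = nH = 257 * 0.8 = 205.6, so |A_typical| ~ 2^205.6 = 7.794e+61

7.794e+61


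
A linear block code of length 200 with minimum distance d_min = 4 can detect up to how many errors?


Detection capability = d_min - 1 = 4 - 1 = 3

3 errors


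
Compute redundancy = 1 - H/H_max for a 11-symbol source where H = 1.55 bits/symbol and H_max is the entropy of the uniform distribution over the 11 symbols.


H_max = log2(K) = log2(11) = 3.4594 bits/symbol. Redundancy = 1 - H/H_max = 1 - 1.55/3.4594 = 1 - 0.4481 = 0.5519

0.5519


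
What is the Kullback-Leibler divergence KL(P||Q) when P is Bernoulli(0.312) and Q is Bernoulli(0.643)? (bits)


KL = p*log2(p/q) + (1-p)*log2((1-p)/(1-q)) = 0.312*log2(0.312/0.643) + 0.688*log2(0.688/0.357) = 0.3257

0.3257 bits


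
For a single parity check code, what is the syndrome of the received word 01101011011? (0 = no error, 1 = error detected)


Syndrome = XOR of all bits = 0 XOR 1 XOR 1 XOR 0 XOR 1 XOR 0 XOR 1 XOR 1 XOR 0 XOR 1 XOR 1 = 1

1


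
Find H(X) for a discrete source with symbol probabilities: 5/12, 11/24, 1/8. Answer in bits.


H = -sum(p_i * log2(p_i)). Terms: -(5/12)*log2(5/12) = 0.526264; -(11/24)*log2(11/24) = 0.515868; -(1/8)*log2(1/8) = 0.375000. H = 0.526264 + 0.515868 + 0.375000 = 1.4171

1.4171 bits


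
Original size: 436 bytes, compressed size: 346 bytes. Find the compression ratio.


Ratio = original / compressed = 436 / 346 = 1.2601

1.2601


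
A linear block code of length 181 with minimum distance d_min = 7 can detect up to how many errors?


Detection capability = d_min - 1 = 7 - 1 = 6

6 errors


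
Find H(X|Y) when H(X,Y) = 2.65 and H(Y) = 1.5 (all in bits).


H(X|Y) = H(X,Y) - H(Y) = 2.65 - 1.5 = 1.15

1.15 bits


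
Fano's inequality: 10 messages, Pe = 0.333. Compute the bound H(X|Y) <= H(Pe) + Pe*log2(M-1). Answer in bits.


H(Pe) = -Pe*log2(Pe) - (1-Pe)*log2(1-Pe) = -0.333*log2(0.333) - 0.667*log2(0.667) = 0.528273 + 0.389689 = 0.918. Pe*log2(M-1) = 0.333*log2(9) = 1.055585. Bound = H(Pe) + Pe*log2(M-1) = 0.528273 + 0.389689 + 1.055585 = 1.9735

1.9735 bits


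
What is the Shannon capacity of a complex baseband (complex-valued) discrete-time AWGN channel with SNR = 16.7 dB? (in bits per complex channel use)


SNR_linear = 10^(16.7/10) = 46.7735; C = log2(1 + SNR_linear) = log2(1 + 46.7735) = 5.5781

5.5781 bits/channel use


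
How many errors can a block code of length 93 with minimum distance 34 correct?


Correction capability = floor((d-1)/2) = floor((34-1)/2) = 16

16 errors


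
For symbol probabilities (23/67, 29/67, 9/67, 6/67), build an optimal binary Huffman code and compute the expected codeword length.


Huffman construction (repeatedly merge the two least-probable nodes; each merge adds 1 bit to every symbol beneath it): 6/67 + 9/67 = 15/67; 15/67 + 23/67 = 38/67; 29/67 + 38/67 = 1. Resulting codeword lengths (in the order the probabilities were given): (2, 1, 3, 3). L_avg = sum(p_i * l_i) = 23/67*2 + 29/67*1 + 9/67*3 + 6/67*3 = 120/67 = 1.791

1.791 bits


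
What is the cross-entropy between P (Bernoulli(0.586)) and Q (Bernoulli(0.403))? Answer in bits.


H(P,Q) = -p*log2(q) - (1-p)*log2(1-q). -0.586*log2(0.403) = 0.768333; -0.414*log2(0.597) = 0.308098. H(P,Q) = 0.768333 + 0.308098 = 1.0764

1.0764 bits


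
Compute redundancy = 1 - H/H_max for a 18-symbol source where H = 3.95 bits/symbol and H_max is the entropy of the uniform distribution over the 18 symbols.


H_max = log2(K) = log2(18) = 4.1699 bits/symbol. Redundancy = 1 - H/H_max = 1 - 3.95/4.1699 = 1 - 0.9473 = 0.0527

0.0527


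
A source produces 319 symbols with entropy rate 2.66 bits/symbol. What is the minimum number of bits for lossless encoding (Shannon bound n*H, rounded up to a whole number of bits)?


Minimum bits >= n * H = 319 * 2.66 = 848.54, rounded up to a whole number of bits = 849

849 bits


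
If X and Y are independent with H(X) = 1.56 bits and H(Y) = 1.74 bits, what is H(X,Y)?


For independent variables, H(X,Y) = H(X) + H(Y) = 1.56 + 1.74 = 3.3

3.3 bits


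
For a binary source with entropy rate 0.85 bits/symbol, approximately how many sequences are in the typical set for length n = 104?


log2|A_typical| = nH = 104 * 0.85 = 88.4, so |A_typical| ~ 2^88.4 = 4.084e+26

4.084e+26


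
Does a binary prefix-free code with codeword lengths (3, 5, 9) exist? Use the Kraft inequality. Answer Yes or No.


Kraft sum = sum(2^(-l_i)) = 0.1582, need <= 1. Result: satisfied (a binary prefix-free code with these lengths exists)

Yes


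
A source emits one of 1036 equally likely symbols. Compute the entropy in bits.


H = log2(n) = log2(1036) = 10.0168

10.0168 bits


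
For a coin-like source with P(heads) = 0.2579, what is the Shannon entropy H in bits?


H = -p*log2(p) - (1-p)*log2(1-p). -0.2579*log2(0.2579) = 0.504224; -0.7421*log2(0.7421) = 0.319336. H = 0.504224 + 0.319336 = 0.8236

0.8236 bits


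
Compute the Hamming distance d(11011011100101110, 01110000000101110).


Count differing positions: ^ . ^ . ^ . ^ ^ ^ . . . . . . . . = 6 differences

6


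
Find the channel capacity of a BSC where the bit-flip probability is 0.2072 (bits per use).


H(p) = -p*log2(p) - (1-p)*log2(1-p) = -0.2072*log2(0.2072) - 0.7928*log2(0.7928) = 0.470531 + 0.265565 = 0.7361. C = 1 - H(p) = 1 - 0.7361 = 0.2639

0.2639 bits


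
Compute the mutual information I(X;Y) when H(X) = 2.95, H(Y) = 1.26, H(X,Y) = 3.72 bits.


I(X;Y) = H(X) + H(Y) - H(X,Y) = 2.95 + 1.26 - 3.72 = 0.49

0.49 bits


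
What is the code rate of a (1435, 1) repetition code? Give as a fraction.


Rate = k/n = 1/1435

1/1435


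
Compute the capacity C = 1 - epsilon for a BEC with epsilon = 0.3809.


C = 1 - epsilon = 1 - 0.3809 = 0.6191

0.6191 bits


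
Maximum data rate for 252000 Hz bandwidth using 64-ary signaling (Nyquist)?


Rate = 2 * B * log2(M) = 2 * 252000 * 6.0 = 3024000.0

3024000.0 bps


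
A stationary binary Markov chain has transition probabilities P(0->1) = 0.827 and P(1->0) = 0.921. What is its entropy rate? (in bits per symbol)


Stationary distribution: pi_0 = p10/(p01+p10) = 0.5269, pi_1 = 0.4731. Entropy rate H' = pi_0*H(p01) + pi_1*H(p10) = 0.5269*0.6645 + 0.4731*0.3986 = 0.5387

0.5387 bits/symbol


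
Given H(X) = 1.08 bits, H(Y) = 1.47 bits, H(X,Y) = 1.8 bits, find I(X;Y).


I(X;Y) = H(X) + H(Y) - H(X,Y) = 1.08 + 1.47 - 1.8 = 0.75

0.75 bits


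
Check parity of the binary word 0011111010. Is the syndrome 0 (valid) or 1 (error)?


Syndrome = XOR of all bits = 0 XOR 0 XOR 1 XOR 1 XOR 1 XOR 1 XOR 1 XOR 0 XOR 1 XOR 0 = 0

0


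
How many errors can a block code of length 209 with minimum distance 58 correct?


Correction capability = floor((d-1)/2) = floor((58-1)/2) = 28

28 errors


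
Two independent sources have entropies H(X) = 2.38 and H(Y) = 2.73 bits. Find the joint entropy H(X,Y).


For independent variables, H(X,Y) = H(X) + H(Y) = 2.38 + 2.73 = 5.11

5.11 bits


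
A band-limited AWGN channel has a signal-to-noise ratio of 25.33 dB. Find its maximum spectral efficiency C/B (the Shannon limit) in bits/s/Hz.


SNR_linear = 10^(25.33/10) = 341.1929; C/B = log2(1 + SNR_linear) = log2(1 + 341.1929) = 8.4187

8.4187 bits/s/Hz


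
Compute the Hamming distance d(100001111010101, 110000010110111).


Count differing positions: . ^ . . . ^ ^ . ^ ^ . . . ^ . = 6 differences

6


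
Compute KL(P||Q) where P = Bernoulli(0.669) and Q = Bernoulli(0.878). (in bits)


KL = p*log2(p/q) + (1-p)*log2((1-p)/(1-q)) = 0.669*log2(0.669/0.878) + 0.331*log2(0.331/0.122) = 0.2142

0.2142 bits


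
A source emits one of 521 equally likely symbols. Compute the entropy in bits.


H = log2(n) = log2(521) = 9.0251

9.0251 bits


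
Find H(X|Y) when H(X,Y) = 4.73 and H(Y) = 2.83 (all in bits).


H(X|Y) = H(X,Y) - H(Y) = 4.73 - 2.83 = 1.9

1.9 bits


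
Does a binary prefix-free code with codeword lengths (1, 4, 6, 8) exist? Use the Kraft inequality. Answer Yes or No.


Kraft sum = sum(2^(-l_i)) = 0.582, need <= 1. Result: satisfied (a binary prefix-free code with these lengths exists)

Yes


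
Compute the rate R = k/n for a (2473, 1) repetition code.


Rate = k/n = 1/2473

1/2473


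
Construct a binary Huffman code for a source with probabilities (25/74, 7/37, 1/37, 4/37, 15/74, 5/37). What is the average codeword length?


Huffman construction (repeatedly merge the two least-probable nodes; each merge adds 1 bit to every symbol beneath it): 1/37 + 4/37 = 5/37; 5/37 + 5/37 = 10/37; 7/37 + 15/74 = 29/74; 10/37 + 25/74 = 45/74; 29/74 + 45/74 = 1. Resulting codeword lengths (in the order the probabilities were given): (2, 2, 4, 4, 2, 3). L_avg = sum(p_i * l_i) = 25/74*2 + 7/37*2 + 1/37*4 + 4/37*4 + 15/74*2 + 5/37*3 = 89/37 = 2.4054

2.4054 bits


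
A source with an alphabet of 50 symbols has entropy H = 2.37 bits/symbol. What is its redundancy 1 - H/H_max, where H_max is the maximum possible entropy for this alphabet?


H_max = log2(K) = log2(50) = 5.6439 bits/symbol. Redundancy = 1 - H/H_max = 1 - 2.37/5.6439 = 1 - 0.4199 = 0.5801

0.5801


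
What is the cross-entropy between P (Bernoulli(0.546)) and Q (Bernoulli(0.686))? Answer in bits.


H(P,Q) = -p*log2(q) - (1-p)*log2(1-q). -0.546*log2(0.686) = 0.296871; -0.454*log2(0.314) = 0.758708. H(P,Q) = 0.296871 + 0.758708 = 1.0556

1.0556 bits


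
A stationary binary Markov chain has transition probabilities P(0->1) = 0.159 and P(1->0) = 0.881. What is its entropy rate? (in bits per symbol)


Stationary distribution: pi_0 = p10/(p01+p10) = 0.8471, pi_1 = 0.1529. Entropy rate H' = pi_0*H(p01) + pi_1*H(p10) = 0.8471*0.6319 + 0.1529*0.5265 = 0.6158

0.6158 bits/symbol


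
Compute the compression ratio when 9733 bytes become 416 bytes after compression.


Ratio = original / compressed = 9733 / 416 = 23.3966

23.3966


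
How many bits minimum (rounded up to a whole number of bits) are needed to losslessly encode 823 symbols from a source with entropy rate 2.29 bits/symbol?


Minimum bits >= n * H = 823 * 2.29 = 1884.67, rounded up to a whole number of bits = 1885

1885 bits


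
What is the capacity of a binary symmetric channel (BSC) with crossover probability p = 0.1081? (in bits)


H(p) = -p*log2(p) - (1-p)*log2(1-p) = -0.1081*log2(0.1081) - 0.8919*log2(0.8919) = 0.346954 + 0.147205 = 0.4942. C = 1 - H(p) = 1 - 0.4942 = 0.5058

0.5058 bits


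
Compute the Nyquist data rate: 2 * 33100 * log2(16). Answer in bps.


Rate = 2 * B * log2(M) = 2 * 33100 * 4.0 = 264800.0

264800.0 bps


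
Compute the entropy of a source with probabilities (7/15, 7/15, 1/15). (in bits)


H = -sum(p_i * log2(p_i)). Terms: -(7/15)*log2(7/15) = 0.513117; -(7/15)*log2(7/15) = 0.513117; -(1/15)*log2(1/15) = 0.260459. H = 0.513117 + 0.513117 + 0.260459 = 1.2867

1.2867 bits


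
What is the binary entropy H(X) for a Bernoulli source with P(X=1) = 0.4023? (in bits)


H = -p*log2(p) - (1-p)*log2(1-p). -0.4023*log2(0.4023) = 0.528484; -0.5977*log2(0.5977) = 0.443796. H = 0.528484 + 0.443796 = 0.9723

0.9723 bits


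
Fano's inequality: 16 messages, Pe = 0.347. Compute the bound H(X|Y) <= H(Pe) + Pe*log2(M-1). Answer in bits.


H(Pe) = -Pe*log2(Pe) - (1-Pe)*log2(1-Pe) = -0.347*log2(0.347) - 0.653*log2(0.653) = 0.529866 + 0.401494 = 0.9314. Pe*log2(M-1) = 0.347*log2(15) = 1.355691. Bound = H(Pe) + Pe*log2(M-1) = 0.529866 + 0.401494 + 1.355691 = 2.2871

2.2871 bits


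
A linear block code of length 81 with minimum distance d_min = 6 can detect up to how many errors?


Detection capability = d_min - 1 = 6 - 1 = 5

5 errors


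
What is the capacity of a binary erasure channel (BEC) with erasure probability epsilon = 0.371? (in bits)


C = 1 - epsilon = 1 - 0.371 = 0.629

0.629 bits


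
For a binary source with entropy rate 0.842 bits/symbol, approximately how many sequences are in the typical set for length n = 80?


log2|A_typical| = nH = 80 * 0.842 = 67.36, so |A_typical| ~ 2^67.36 = 1.894e+20

1.894e+20


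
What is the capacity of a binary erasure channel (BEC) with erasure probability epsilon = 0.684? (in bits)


C = 1 - epsilon = 1 - 0.684 = 0.316

0.316 bits


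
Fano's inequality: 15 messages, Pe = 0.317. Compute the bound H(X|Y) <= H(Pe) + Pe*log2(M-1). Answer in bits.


H(Pe) = -Pe*log2(Pe) - (1-Pe)*log2(1-Pe) = -0.317*log2(0.317) - 0.683*log2(0.683) = 0.525410 + 0.375679 = 0.9011. Pe*log2(M-1) = 0.317*log2(14) = 1.206932. Bound = H(Pe) + Pe*log2(M-1) = 0.525410 + 0.375679 + 1.206932 = 2.108

2.108 bits


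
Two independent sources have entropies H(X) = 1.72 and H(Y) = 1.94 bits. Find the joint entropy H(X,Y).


For independent variables, H(X,Y) = H(X) + H(Y) = 1.72 + 1.94 = 3.66

3.66 bits


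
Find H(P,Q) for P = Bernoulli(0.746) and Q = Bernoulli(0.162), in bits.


H(P,Q) = -p*log2(q) - (1-p)*log2(1-q). -0.746*log2(0.162) = 1.958947; -0.254*log2(0.838) = 0.064764. H(P,Q) = 1.958947 + 0.064764 = 2.0237

2.0237 bits


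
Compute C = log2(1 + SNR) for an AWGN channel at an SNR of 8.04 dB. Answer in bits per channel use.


SNR_linear = 10^(8.04/10) = 6.368; C = log2(1 + SNR_linear) = log2(1 + 6.368) = 2.8813

2.8813 bits/channel use


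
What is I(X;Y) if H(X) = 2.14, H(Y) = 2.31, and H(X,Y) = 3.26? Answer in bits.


I(X;Y) = H(X) + H(Y) - H(X,Y) = 2.14 + 2.31 - 3.26 = 1.19

1.19 bits


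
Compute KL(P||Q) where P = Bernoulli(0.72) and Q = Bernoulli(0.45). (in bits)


KL = p*log2(p/q) + (1-p)*log2((1-p)/(1-q)) = 0.72*log2(0.72/0.45) + 0.28*log2(0.28/0.55) = 0.2155

0.2155 bits


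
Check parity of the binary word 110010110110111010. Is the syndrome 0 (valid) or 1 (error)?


Syndrome = XOR of all bits = 1 XOR 1 XOR 0 XOR 0 XOR 1 XOR 0 XOR 1 XOR 1 XOR 0 XOR 1 XOR 1 XOR 0 XOR 1 XOR 1 XOR 1 XOR 0 XOR 1 XOR 0 = 1

1


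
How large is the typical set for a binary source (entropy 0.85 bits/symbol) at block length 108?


log2|A_typical| = nH = 108 * 0.85 = 91.8, so |A_typical| ~ 2^91.8 = 4.311e+27

4.311e+27


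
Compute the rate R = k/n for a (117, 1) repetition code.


Rate = k/n = 1/117

1/117


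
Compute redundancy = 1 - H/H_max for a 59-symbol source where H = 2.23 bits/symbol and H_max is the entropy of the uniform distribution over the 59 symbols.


H_max = log2(K) = log2(59) = 5.8826 bits/symbol. Redundancy = 1 - H/H_max = 1 - 2.23/5.8826 = 1 - 0.3791 = 0.6209

0.6209


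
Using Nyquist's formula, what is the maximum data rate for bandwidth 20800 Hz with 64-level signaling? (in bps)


Rate = 2 * B * log2(M) = 2 * 20800 * 6.0 = 249600.0

249600.0 bps


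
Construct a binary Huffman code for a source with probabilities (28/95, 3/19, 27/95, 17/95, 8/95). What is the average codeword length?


Huffman construction (repeatedly merge the two least-probable nodes; each merge adds 1 bit to every symbol beneath it): 8/95 + 3/19 = 23/95; 17/95 + 23/95 = 8/19; 27/95 + 28/95 = 11/19; 8/19 + 11/19 = 1. Resulting codeword lengths (in the order the probabilities were given): (2, 3, 2, 2, 3). L_avg = sum(p_i * l_i) = 28/95*2 + 3/19*3 + 27/95*2 + 17/95*2 + 8/95*3 = 213/95 = 2.2421

2.2421 bits


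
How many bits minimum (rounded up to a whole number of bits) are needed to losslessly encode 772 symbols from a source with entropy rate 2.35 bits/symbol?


Minimum bits >= n * H = 772 * 2.35 = 1814.2, rounded up to a whole number of bits = 1815

1815 bits


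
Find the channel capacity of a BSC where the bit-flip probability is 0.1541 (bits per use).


H(p) = -p*log2(p) - (1-p)*log2(1-p) = -0.1541*log2(0.1541) - 0.8459*log2(0.8459) = 0.415771 + 0.204235 = 0.62. C = 1 - H(p) = 1 - 0.62 = 0.38

0.38 bits


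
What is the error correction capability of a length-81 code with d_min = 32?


Correction capability = floor((d-1)/2) = floor((32-1)/2) = 15

15 errors


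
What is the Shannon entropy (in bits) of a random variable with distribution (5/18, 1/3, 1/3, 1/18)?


H = -sum(p_i * log2(p_i)). Terms: -(5/18)*log2(5/18) = 0.513332; -(1/3)*log2(1/3) = 0.528321; -(1/3)*log2(1/3) = 0.528321; -(1/18)*log2(1/18) = 0.231663. H = 0.513332 + 0.528321 + 0.528321 + 0.231663 = 1.8016

1.8016 bits


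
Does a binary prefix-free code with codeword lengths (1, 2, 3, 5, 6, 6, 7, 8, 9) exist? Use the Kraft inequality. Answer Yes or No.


Kraft sum = sum(2^(-l_i)) = 0.9512, need <= 1. Result: satisfied (a binary prefix-free code with these lengths exists)

Yes


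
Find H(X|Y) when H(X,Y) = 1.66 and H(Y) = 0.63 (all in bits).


H(X|Y) = H(X,Y) - H(Y) = 1.66 - 0.63 = 1.03

1.03 bits


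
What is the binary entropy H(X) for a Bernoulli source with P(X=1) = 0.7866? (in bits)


H = -p*log2(p) - (1-p)*log2(1-p). -0.7866*log2(0.7866) = 0.272398; -0.2134*log2(0.2134) = 0.475534. H = 0.272398 + 0.475534 = 0.7479

0.7479 bits


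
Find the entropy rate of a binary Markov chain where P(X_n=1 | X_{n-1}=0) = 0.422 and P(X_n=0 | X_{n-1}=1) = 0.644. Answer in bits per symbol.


Stationary distribution: pi_0 = p10/(p01+p10) = 0.6041, pi_1 = 0.3959. Entropy rate H' = pi_0*H(p01) + pi_1*H(p10) = 0.6041*0.9824 + 0.3959*0.9393 = 0.9653

0.9653 bits/symbol


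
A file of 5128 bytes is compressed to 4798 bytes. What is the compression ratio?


Ratio = original / compressed = 5128 / 4798 = 1.0688

1.0688


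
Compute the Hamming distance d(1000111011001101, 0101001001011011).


Count differing positions: ^ ^ . ^ ^ ^ . . ^ . . ^ . ^ ^ . = 9 differences

9


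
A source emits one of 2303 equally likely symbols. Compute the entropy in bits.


H = log2(n) = log2(2303) = 11.1693

11.1693 bits


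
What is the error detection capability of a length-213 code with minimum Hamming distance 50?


Detection capability = d_min - 1 = 50 - 1 = 49

49 errors


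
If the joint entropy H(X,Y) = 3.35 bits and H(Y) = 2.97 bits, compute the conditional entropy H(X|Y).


H(X|Y) = H(X,Y) - H(Y) = 3.35 - 2.97 = 0.38

0.38 bits


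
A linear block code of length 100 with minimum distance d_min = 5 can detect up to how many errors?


Detection capability = d_min - 1 = 5 - 1 = 4

4 errors


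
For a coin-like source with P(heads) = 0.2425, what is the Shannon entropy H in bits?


H = -p*log2(p) - (1-p)*log2(1-p). -0.2425*log2(0.2425) = 0.495656; -0.7575*log2(0.7575) = 0.303517. H = 0.495656 + 0.303517 = 0.7992

0.7992 bits


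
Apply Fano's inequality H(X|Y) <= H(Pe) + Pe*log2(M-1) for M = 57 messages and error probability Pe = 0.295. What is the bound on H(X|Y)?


H(Pe) = -Pe*log2(Pe) - (1-Pe)*log2(1-Pe) = -0.295*log2(0.295) - 0.705*log2(0.705) = 0.519558 + 0.355535 = 0.8751. Pe*log2(M-1) = 0.295*log2(56) = 1.713170. Bound = H(Pe) + Pe*log2(M-1) = 0.519558 + 0.355535 + 1.713170 = 2.5883

2.5883 bits


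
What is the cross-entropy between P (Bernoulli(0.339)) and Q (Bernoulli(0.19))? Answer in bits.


H(P,Q) = -p*log2(q) - (1-p)*log2(1-q). -0.339*log2(0.19) = 0.812220; -0.661*log2(0.81) = 0.200948. H(P,Q) = 0.812220 + 0.200948 = 1.0132

1.0132 bits


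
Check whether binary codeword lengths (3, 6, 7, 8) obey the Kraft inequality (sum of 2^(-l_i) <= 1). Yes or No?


Kraft sum = sum(2^(-l_i)) = 0.1523, need <= 1. Result: satisfied (a binary prefix-free code with these lengths exists)

Yes


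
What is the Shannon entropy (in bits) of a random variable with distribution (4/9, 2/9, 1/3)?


H = -sum(p_i * log2(p_i)). Terms: -(4/9)*log2(4/9) = 0.519967; -(2/9)*log2(2/9) = 0.482206; -(1/3)*log2(1/3) = 0.528321. H = 0.519967 + 0.482206 + 0.528321 = 1.5305

1.5305 bits


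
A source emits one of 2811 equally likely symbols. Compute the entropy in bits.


H = log2(n) = log2(2811) = 11.4569

11.4569 bits


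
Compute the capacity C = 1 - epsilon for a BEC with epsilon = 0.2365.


C = 1 - epsilon = 1 - 0.2365 = 0.7635

0.7635 bits


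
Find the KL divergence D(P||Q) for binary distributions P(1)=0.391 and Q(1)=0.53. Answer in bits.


KL = p*log2(p/q) + (1-p)*log2((1-p)/(1-q)) = 0.391*log2(0.391/0.53) + 0.609*log2(0.609/0.47) = 0.0561

0.0561 bits


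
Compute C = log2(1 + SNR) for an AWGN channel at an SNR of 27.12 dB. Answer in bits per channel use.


SNR_linear = 10^(27.12/10) = 515.2286; C = log2(1 + SNR_linear) = log2(1 + 515.2286) = 9.0119

9.0119 bits/channel use


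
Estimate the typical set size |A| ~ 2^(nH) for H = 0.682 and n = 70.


log2|A_typical| = nH = 70 * 0.682 = 47.74, so |A_typical| ~ 2^47.74 = 2.351e+14

2.351e+14


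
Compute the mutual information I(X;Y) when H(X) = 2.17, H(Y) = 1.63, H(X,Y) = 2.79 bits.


I(X;Y) = H(X) + H(Y) - H(X,Y) = 2.17 + 1.63 - 2.79 = 1.01

1.01 bits


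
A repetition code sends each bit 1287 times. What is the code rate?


Rate = k/n = 1/1287

1/1287


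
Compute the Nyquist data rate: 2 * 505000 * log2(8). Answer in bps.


Rate = 2 * B * log2(M) = 2 * 505000 * 3.0 = 3030000.0

3030000.0 bps


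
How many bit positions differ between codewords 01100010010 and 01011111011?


Count differing positions: . . ^ ^ ^ ^ . ^ . . ^ = 6 differences

6


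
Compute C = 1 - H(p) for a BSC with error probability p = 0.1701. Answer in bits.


H(p) = -p*log2(p) - (1-p)*log2(1-p) = -0.1701*log2(0.1701) - 0.8299*log2(0.8299) = 0.434698 + 0.223235 = 0.6579. C = 1 - H(p) = 1 - 0.6579 = 0.3421

0.3421 bits


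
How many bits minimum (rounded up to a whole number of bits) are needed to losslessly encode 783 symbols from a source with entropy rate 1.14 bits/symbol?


Minimum bits >= n * H = 783 * 1.14 = 892.62, rounded up to a whole number of bits = 893

893 bits


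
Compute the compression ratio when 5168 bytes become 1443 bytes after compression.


Ratio = original / compressed = 5168 / 1443 = 3.5814

3.5814


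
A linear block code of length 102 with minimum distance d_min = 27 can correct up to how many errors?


Correction capability = floor((d-1)/2) = floor((27-1)/2) = 13

13 errors


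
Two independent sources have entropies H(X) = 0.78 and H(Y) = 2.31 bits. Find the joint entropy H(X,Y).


For independent variables, H(X,Y) = H(X) + H(Y) = 0.78 + 2.31 = 3.09

3.09 bits


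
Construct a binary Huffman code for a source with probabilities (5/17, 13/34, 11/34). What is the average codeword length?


Huffman construction (repeatedly merge the two least-probable nodes; each merge adds 1 bit to every symbol beneath it): 5/17 + 11/34 = 21/34; 13/34 + 21/34 = 1. Resulting codeword lengths (in the order the probabilities were given): (2, 1, 2). L_avg = sum(p_i * l_i) = 5/17*2 + 13/34*1 + 11/34*2 = 55/34 = 1.6176

1.6176 bits


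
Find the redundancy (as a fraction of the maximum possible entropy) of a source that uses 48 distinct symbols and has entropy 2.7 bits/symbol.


H_max = log2(K) = log2(48) = 5.585 bits/symbol. Redundancy = 1 - H/H_max = 1 - 2.7/5.585 = 1 - 0.4834 = 0.5166

0.5166


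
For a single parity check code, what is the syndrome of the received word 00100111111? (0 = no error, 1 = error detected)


Syndrome = XOR of all bits = 0 XOR 0 XOR 1 XOR 0 XOR 0 XOR 1 XOR 1 XOR 1 XOR 1 XOR 1 XOR 1 = 1

1


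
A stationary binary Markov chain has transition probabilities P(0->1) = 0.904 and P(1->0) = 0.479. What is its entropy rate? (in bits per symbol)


Stationary distribution: pi_0 = p10/(p01+p10) = 0.3463, pi_1 = 0.6537. Entropy rate H' = pi_0*H(p01) + pi_1*H(p10) = 0.3463*0.4562 + 0.6537*0.9987 = 0.8108

0.8108 bits/symbol


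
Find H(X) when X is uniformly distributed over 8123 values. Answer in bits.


H = log2(n) = log2(8123) = 12.9878

12.9878 bits


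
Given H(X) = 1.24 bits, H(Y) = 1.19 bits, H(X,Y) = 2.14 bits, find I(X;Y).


I(X;Y) = H(X) + H(Y) - H(X,Y) = 1.24 + 1.19 - 2.14 = 0.29

0.29 bits


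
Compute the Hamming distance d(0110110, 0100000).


Count differing positions: . . ^ . ^ ^ . = 3 differences

3


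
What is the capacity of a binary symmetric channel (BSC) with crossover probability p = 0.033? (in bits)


H(p) = -p*log2(p) - (1-p)*log2(1-p) = -0.033*log2(0.033) - 0.967*log2(0.967) = 0.162406 + 0.046815 = 0.2092. C = 1 - H(p) = 1 - 0.2092 = 0.7908

0.7908 bits


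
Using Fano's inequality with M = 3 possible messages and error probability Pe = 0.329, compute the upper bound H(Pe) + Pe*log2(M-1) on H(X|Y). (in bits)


H(Pe) = -Pe*log2(Pe) - (1-Pe)*log2(1-Pe) = -0.329*log2(0.329) - 0.671*log2(0.671) = 0.527664 + 0.386238 = 0.9139. Pe*log2(M-1) = 0.329*log2(2) = 0.329000. Bound = H(Pe) + Pe*log2(M-1) = 0.527664 + 0.386238 + 0.329000 = 1.2429

1.2429 bits


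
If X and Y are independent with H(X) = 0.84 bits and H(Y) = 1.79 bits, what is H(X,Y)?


For independent variables, H(X,Y) = H(X) + H(Y) = 0.84 + 1.79 = 2.63

2.63 bits


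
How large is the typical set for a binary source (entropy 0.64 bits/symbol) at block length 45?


log2|A_typical| = nH = 45 * 0.64 = 28.8, so |A_typical| ~ 2^28.8 = 4.674e+08

4.674e+08


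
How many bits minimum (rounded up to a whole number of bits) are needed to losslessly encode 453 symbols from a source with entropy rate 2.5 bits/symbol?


Minimum bits >= n * H = 453 * 2.5 = 1132.5, rounded up to a whole number of bits = 1133

1133 bits


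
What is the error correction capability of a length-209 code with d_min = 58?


Correction capability = floor((d-1)/2) = floor((58-1)/2) = 28

28 errors


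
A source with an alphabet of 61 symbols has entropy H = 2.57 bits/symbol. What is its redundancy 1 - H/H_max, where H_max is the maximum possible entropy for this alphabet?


H_max = log2(K) = log2(61) = 5.9307 bits/symbol. Redundancy = 1 - H/H_max = 1 - 2.57/5.9307 = 1 - 0.4333 = 0.5667

0.5667


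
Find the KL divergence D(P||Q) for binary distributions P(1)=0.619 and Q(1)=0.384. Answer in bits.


KL = p*log2(p/q) + (1-p)*log2((1-p)/(1-q)) = 0.619*log2(0.619/0.384) + 0.381*log2(0.381/0.616) = 0.1623

0.1623 bits


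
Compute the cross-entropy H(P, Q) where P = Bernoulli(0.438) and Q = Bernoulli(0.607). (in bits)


H(P,Q) = -p*log2(q) - (1-p)*log2(1-q). -0.438*log2(0.607) = 0.315461; -0.562*log2(0.393) = 0.757238. H(P,Q) = 0.315461 + 0.757238 = 1.0727

1.0727 bits


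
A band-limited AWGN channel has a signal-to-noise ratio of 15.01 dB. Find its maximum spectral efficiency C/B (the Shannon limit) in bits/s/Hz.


SNR_linear = 10^(15.01/10) = 31.6957; C/B = log2(1 + SNR_linear) = log2(1 + 31.6957) = 5.031

5.031 bits/s/Hz


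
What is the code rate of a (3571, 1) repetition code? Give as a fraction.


Rate = k/n = 1/3571

1/3571


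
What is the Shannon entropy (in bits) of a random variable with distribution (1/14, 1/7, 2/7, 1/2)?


H = -sum(p_i * log2(p_i)). Terms: -(1/14)*log2(1/14) = 0.271954; -(1/7)*log2(1/7) = 0.401051; -(2/7)*log2(2/7) = 0.516387; -(1/2)*log2(1/2) = 0.500000. H = 0.271954 + 0.401051 + 0.516387 + 0.500000 = 1.6894

1.6894 bits


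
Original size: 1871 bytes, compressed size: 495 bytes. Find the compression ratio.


Ratio = original / compressed = 1871 / 495 = 3.7798

3.7798


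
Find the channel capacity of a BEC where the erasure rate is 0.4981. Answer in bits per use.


C = 1 - epsilon = 1 - 0.4981 = 0.5019

0.5019 bits


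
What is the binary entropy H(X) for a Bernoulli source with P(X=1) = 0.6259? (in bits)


H = -p*log2(p) - (1-p)*log2(1-p). -0.6259*log2(0.6259) = 0.423106; -0.3741*log2(0.3741) = 0.530662. H = 0.423106 + 0.530662 = 0.9538

0.9538 bits


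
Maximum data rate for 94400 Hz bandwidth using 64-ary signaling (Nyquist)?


Rate = 2 * B * log2(M) = 2 * 94400 * 6.0 = 1132800.0

1132800.0 bps


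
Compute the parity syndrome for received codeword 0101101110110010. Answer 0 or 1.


Syndrome = XOR of all bits = 0 XOR 1 XOR 0 XOR 1 XOR 1 XOR 0 XOR 1 XOR 1 XOR 1 XOR 0 XOR 1 XOR 1 XOR 0 XOR 0 XOR 1 XOR 0 = 1

1


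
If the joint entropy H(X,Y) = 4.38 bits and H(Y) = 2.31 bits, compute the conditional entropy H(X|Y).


H(X|Y) = H(X,Y) - H(Y) = 4.38 - 2.31 = 2.07

2.07 bits


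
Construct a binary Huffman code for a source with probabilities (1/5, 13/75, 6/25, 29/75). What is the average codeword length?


Huffman construction (repeatedly merge the two least-probable nodes; each merge adds 1 bit to every symbol beneath it): 13/75 + 1/5 = 28/75; 6/25 + 28/75 = 46/75; 29/75 + 46/75 = 1. Resulting codeword lengths (in the order the probabilities were given): (3, 3, 2, 1). L_avg = sum(p_i * l_i) = 1/5*3 + 13/75*3 + 6/25*2 + 29/75*1 = 149/75 = 1.9867

1.9867 bits


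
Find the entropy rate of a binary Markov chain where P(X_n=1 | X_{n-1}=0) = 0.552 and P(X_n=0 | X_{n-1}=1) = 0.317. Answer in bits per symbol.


Stationary distribution: pi_0 = p10/(p01+p10) = 0.3648, pi_1 = 0.6352. Entropy rate H' = pi_0*H(p01) + pi_1*H(p10) = 0.3648*0.9922 + 0.6352*0.9011 = 0.9343

0.9343 bits/symbol


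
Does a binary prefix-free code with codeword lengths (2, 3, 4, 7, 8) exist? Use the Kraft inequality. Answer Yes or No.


Kraft sum = sum(2^(-l_i)) = 0.4492, need <= 1. Result: satisfied (a binary prefix-free code with these lengths exists)

Yes


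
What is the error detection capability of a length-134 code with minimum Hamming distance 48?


Detection capability = d_min - 1 = 48 - 1 = 47

47 errors


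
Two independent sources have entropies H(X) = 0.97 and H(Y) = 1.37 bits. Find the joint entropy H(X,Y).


For independent variables, H(X,Y) = H(X) + H(Y) = 0.97 + 1.37 = 2.34

2.34 bits


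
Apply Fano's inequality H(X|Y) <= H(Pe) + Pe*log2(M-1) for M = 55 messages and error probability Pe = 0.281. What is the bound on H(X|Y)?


H(Pe) = -Pe*log2(Pe) - (1-Pe)*log2(1-Pe) = -0.281*log2(0.281) - 0.719*log2(0.719) = 0.514612 + 0.342198 = 0.8568. Pe*log2(M-1) = 0.281*log2(54) = 1.617123. Bound = H(Pe) + Pe*log2(M-1) = 0.514612 + 0.342198 + 1.617123 = 2.4739

2.4739 bits


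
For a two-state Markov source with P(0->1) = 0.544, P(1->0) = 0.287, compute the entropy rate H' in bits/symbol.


Stationary distribution: pi_0 = p10/(p01+p10) = 0.3454, pi_1 = 0.6546. Entropy rate H' = pi_0*H(p01) + pi_1*H(p10) = 0.3454*0.9944 + 0.6546*0.8648 = 0.9096

0.9096 bits/symbol


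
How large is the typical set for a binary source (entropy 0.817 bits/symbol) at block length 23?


log2|A_typical| = nH = 23 * 0.817 = 18.791, so |A_typical| ~ 2^18.791 = 4.536e+05

4.536e+05


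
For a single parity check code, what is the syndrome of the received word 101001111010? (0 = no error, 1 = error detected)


Syndrome = XOR of all bits = 1 XOR 0 XOR 1 XOR 0 XOR 0 XOR 1 XOR 1 XOR 1 XOR 1 XOR 0 XOR 1 XOR 0 = 1

1


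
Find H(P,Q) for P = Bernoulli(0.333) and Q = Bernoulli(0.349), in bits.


H(P,Q) = -p*log2(q) - (1-p)*log2(1-q). -0.333*log2(0.349) = 0.505727; -0.667*log2(0.651) = 0.413053. H(P,Q) = 0.505727 + 0.413053 = 0.9188

0.9188 bits


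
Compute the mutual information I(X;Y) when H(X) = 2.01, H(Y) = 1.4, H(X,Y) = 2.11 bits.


I(X;Y) = H(X) + H(Y) - H(X,Y) = 2.01 + 1.4 - 2.11 = 1.3

1.3 bits


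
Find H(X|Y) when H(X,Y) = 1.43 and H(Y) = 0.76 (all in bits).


H(X|Y) = H(X,Y) - H(Y) = 1.43 - 0.76 = 0.67

0.67 bits


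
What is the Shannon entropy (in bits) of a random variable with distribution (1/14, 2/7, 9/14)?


H = -sum(p_i * log2(p_i)). Terms: -(1/14)*log2(1/14) = 0.271954; -(2/7)*log2(2/7) = 0.516387; -(9/14)*log2(9/14) = 0.409776. H = 0.271954 + 0.516387 + 0.409776 = 1.1981

1.1981 bits


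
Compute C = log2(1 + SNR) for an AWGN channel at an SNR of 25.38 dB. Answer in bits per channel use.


SNR_linear = 10^(25.38/10) = 345.1437; C = log2(1 + SNR_linear) = log2(1 + 345.1437) = 8.4352

8.4352 bits/channel use


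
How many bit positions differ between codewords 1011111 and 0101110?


Count differing positions: ^ ^ ^ . . . ^ = 4 differences

4


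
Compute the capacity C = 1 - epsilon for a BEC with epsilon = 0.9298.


C = 1 - epsilon = 1 - 0.9298 = 0.0702

0.0702 bits


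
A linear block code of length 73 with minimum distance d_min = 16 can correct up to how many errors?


Correction capability = floor((d-1)/2) = floor((16-1)/2) = 7

7 errors


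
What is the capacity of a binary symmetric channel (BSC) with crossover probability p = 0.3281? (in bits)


H(p) = -p*log2(p) - (1-p)*log2(1-p) = -0.3281*log2(0.3281) - 0.6719*log2(0.6719) = 0.527517 + 0.385457 = 0.913. C = 1 - H(p) = 1 - 0.913 = 0.087

0.087 bits


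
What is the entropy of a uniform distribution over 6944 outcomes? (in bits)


H = log2(n) = log2(6944) = 12.7616

12.7616 bits


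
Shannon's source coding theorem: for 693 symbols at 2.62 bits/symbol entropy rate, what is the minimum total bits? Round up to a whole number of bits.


Minimum bits >= n * H = 693 * 2.62 = 1815.66, rounded up to a whole number of bits = 1816

1816 bits


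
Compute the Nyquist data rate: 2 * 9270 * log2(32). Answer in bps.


Rate = 2 * B * log2(M) = 2 * 9270 * 5.0 = 92700.0

92700.0 bps


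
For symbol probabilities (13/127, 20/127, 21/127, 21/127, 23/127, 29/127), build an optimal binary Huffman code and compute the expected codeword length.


Huffman construction (repeatedly merge the two least-probable nodes; each merge adds 1 bit to every symbol beneath it): 13/127 + 20/127 = 33/127; 21/127 + 21/127 = 42/127; 23/127 + 29/127 = 52/127; 33/127 + 42/127 = 75/127; 52/127 + 75/127 = 1. Resulting codeword lengths (in the order the probabilities were given): (3, 3, 3, 3, 2, 2). L_avg = sum(p_i * l_i) = 13/127*3 + 20/127*3 + 21/127*3 + 21/127*3 + 23/127*2 + 29/127*2 = 329/127 = 2.5906

2.5906 bits
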